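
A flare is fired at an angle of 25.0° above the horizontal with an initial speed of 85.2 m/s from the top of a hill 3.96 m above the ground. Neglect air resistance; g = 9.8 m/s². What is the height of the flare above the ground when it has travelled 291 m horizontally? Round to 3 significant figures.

v_x = 85.2 cos 25.0° = 77.22 m/s, v_y0 = 85.2 sin 25.0° = 36.01 m/s.
Time to reach x = 291 m: t = x / v_x = 291 / 77.22 = 3.768 s.
y = 3.96 + v_y0 t − ½ g t² = 3.96 + 36.01×3.768 − 4.900×3.768² = 70.1 m.

70.1 m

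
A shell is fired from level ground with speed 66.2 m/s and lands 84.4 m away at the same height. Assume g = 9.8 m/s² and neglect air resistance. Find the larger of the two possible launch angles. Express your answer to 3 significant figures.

84.6°

Level-ground range: R = v₀² sin(2θ)/g ⇒ sin 2θ = R g / v₀² = 84.4×9.8/66.2² = 0.1887.
2θ = arcsin(0.1887) = 10.88° or 180° − 10.88° = 169.12°.
So θ = 5.44° or θ = 84.6°.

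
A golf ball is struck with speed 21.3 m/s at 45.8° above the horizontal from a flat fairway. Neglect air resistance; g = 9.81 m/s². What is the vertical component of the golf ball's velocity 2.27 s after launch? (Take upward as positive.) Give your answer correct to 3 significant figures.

-7.00 m/s

Initial vertical component: v_y0 = 21.3 sin 45.8° = 15.27 m/s.
v_y(t) = v_y0 − g t = 15.27 − 9.81 × 2.27 = -7.00 m/s.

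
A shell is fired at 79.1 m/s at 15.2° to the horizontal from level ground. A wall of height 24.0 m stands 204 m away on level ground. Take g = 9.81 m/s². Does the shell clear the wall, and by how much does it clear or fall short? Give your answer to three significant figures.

v_x = 79.1 cos 15.2° = 76.33 m/s; v_y0 = 79.1 sin 15.2° = 20.74 m/s.
Time to reach the wall: t = 204 / 76.33 = 2.673 s.
Height at that point: y = 20.74×2.673 − 4.905×2.673² = 20.39 m.
That is 24.0 − 20.39 = 3.61 m below the top of the wall, so the shell does not clear it.

No — it falls 3.61 m short of clearing the wall.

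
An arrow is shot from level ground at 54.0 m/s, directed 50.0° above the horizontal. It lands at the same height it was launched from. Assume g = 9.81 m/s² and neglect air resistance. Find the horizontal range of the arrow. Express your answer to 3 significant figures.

293 m

Components: v_x = 54.0 cos 50.0° = 34.71 m/s, v_y = 54.0 sin 50.0° = 41.37 m/s.
Time of flight (same landing height): t = 2 v_y / g = 2 × 41.37 / 9.81 = 8.434 s.
Range: R = v_x · t = 34.71 × 8.434 = 293 m.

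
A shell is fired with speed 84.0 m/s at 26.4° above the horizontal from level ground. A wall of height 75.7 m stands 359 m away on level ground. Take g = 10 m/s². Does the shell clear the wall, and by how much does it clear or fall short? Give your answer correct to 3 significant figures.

v_x = 84.0 cos 26.4° = 75.24 m/s; v_y0 = 84.0 sin 26.4° = 37.35 m/s.
Time to reach the wall: t = 359 / 75.24 = 4.771 s.
Height at that point: y = 37.35×4.771 − 5.000×4.771² = 64.38 m.
That is 75.7 − 64.38 = 11.3 m below the top of the wall, so the shell does not clear it.

No — it falls 11.3 m short of clearing the wall.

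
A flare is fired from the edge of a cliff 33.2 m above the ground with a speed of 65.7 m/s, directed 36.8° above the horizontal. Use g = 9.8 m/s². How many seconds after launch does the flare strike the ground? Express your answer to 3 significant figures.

Vertical component: v_y = 65.7 sin 36.8° = 39.36 m/s.
Taking up as positive with launch at y = 33.2 m, landing at y = 0: 0 = 33.2 + 39.36 t − ½(9.8) t².
Solving 4.900 t² − 39.36 t − 33.2 = 0 gives t = [39.36 + √(39.36² + 4·4.900·33.2)] / 9.800 = 8.80 s.

8.80 s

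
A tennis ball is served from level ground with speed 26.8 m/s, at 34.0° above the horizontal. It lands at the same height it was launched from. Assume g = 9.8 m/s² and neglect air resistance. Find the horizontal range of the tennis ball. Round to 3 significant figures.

68.0 m

Components: v_x = 26.8 cos 34.0° = 22.22 m/s, v_y = 26.8 sin 34.0° = 14.99 m/s.
Time of flight (same landing height): t = 2 v_y / g = 2 × 14.99 / 9.8 = 3.059 s.
Range: R = v_x · t = 22.22 × 3.059 = 68.0 m.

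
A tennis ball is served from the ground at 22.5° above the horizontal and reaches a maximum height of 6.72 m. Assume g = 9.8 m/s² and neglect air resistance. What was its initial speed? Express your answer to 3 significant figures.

At maximum height v_y = 0, so (v₀ sin θ)² = 2 g H.
v₀ sin 22.5° = √(2 × 9.8 × 6.72) = 11.48 m/s.
v₀ = 11.48 / sin 22.5° = 11.48 / 0.3827 = 30.0 m/s.

30.0 m/s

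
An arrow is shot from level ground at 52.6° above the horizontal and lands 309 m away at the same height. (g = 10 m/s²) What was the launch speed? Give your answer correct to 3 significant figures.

On level ground, R = v₀² sin(2θ) / g, so v₀ = √(R g / sin 2θ).
sin(2 × 52.6°) = 0.9650.
v₀ = √(309 × 10 / 0.9650) = √3202 = 56.6 m/s.

56.6 m/s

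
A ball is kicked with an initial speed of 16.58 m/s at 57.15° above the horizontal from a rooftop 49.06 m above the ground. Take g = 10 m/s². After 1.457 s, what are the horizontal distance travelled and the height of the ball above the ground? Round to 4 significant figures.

v_x = 16.58 cos 57.15° = 8.9937 m/s; v_y0 = 16.58 sin 57.15° = 13.929 m/s.
x = v_x t = 8.9937 × 1.457 = 13.10 m.
y = 49.06 + v_y0 t − ½ g t² = 58.74 m.

x = 13.10 m, y = 58.74 m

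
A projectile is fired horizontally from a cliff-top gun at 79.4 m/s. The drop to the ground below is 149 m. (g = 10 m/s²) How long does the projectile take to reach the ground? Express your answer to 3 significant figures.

5.46 s

The horizontal speed doesn't affect the fall. With v_y0 = 0, h = ½ g t².
t = √(2 × 149 / 10) = √29.80 = 5.46 s.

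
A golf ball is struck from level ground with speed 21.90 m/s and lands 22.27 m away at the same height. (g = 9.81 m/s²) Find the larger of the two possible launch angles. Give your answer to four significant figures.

76.45°

Level-ground range: R = v₀² sin(2θ)/g ⇒ sin 2θ = R g / v₀² = 22.27×9.81/21.90² = 0.4555.
2θ = arcsin(0.4555) = 27.097° or 180° − 27.097° = 152.903°.
So θ = 13.55° or θ = 76.45°.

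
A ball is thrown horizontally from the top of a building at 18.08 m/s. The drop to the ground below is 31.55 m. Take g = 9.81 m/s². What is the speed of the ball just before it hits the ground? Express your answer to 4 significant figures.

30.76 m/s

Fall time: t = √(2 × 31.55 / 9.81) = 2.5362 s.
At impact: v_x = 18.08 m/s (unchanged), v_y = g t = 9.81 × 2.5362 = 24.880 m/s.
Speed = √(v_x² + v_y²) = √(326.89 + 619.01) = 30.76 m/s.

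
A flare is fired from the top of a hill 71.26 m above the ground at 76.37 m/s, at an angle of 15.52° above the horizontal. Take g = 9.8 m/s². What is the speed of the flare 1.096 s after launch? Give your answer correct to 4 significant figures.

v_x = 76.37 cos 15.52° = 73.585 m/s (constant).
v_y(t) = 76.37 sin 15.52° − g t = 20.435 − 9.8 × 1.096 = 9.6942 m/s.
Speed = √(v_x² + v_y²) = √(5414.8 + 93.978) = 74.22 m/s.

74.22 m/s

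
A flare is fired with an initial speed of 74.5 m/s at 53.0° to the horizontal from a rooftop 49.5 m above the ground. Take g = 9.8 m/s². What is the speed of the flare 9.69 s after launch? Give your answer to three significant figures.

57.2 m/s

v_x = 74.5 cos 53.0° = 44.84 m/s (constant).
v_y(t) = 74.5 sin 53.0° − g t = 59.50 − 9.8 × 9.69 = -35.46 m/s.
Speed = √(v_x² + v_y²) = √(2011 + 1257) = 57.2 m/s.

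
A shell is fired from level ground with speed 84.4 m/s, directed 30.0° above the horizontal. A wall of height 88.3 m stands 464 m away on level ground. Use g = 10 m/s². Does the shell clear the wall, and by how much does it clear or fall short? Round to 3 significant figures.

v_x = 84.4 cos 30.0° = 73.09 m/s; v_y0 = 84.4 sin 30.0° = 42.20 m/s.
Time to reach the wall: t = 464 / 73.09 = 6.348 s.
Height at that point: y = 42.20×6.348 − 5.000×6.348² = 66.40 m.
That is 88.3 − 66.40 = 21.9 m below the top of the wall, so the shell does not clear it.

No — it falls 21.9 m short of clearing the wall.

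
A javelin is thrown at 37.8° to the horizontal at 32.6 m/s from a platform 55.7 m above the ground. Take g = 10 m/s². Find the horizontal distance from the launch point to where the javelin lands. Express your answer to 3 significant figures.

Components: v_x = 32.6 cos 37.8° = 25.76 m/s, v_y = 32.6 sin 37.8° = 19.98 m/s.
Vertical: 0 = 55.7 + 19.98 t − ½(10) t² ⇒ 5.000 t² − 19.98 t − 55.7 = 0.
t = [19.98 + √(399.2 + 1114)] / 10.00 = 5.888 s.
Horizontal: R = v_x · t = 25.76 × 5.888 = 152 m.

152 m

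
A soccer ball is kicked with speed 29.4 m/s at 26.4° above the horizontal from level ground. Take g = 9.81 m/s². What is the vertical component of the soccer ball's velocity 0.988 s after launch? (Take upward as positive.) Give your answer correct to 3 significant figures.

3.38 m/s

Initial vertical component: v_y0 = 29.4 sin 26.4° = 13.07 m/s.
v_y(t) = v_y0 − g t = 13.07 − 9.81 × 0.988 = 3.38 m/s.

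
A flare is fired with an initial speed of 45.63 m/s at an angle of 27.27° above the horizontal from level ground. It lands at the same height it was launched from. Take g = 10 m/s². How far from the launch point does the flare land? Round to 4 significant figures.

For level ground, R = v₀² sin(2θ) / g.
sin(2 × 27.27°) = sin 54.540° = 0.8145.
R = (45.63)² × 0.8145 / 10 = 169.6 m.

169.6 m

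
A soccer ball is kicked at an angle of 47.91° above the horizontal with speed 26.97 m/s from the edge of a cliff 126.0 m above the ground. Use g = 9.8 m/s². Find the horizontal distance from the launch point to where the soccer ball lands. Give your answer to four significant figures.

Components: v_x = 26.97 cos 47.91° = 18.078 m/s, v_y = 26.97 sin 47.91° = 20.014 m/s.
Vertical: 0 = 126.0 + 20.014 t − ½(9.8) t² ⇒ 4.900 t² − 20.014 t − 126.0 = 0.
t = [20.014 + √(400.56 + 2469.6)] / 9.800 = 7.5090 s.
Horizontal: R = v_x · t = 18.078 × 7.5090 = 135.7 m.

135.7 m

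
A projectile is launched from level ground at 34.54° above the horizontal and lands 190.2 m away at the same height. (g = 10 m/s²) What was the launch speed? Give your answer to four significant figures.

On level ground, R = v₀² sin(2θ) / g, so v₀ = √(R g / sin 2θ).
sin(2 × 34.54°) = 0.9341.
v₀ = √(190.2 × 10 / 0.9341) = √2036.2 = 45.12 m/s.

45.12 m/s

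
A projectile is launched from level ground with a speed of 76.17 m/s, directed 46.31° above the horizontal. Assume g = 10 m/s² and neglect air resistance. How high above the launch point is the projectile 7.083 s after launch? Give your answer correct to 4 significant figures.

v_y0 = 76.17 sin 46.31° = 55.078 m/s.
y(t) = v_y0 t − ½ g t² = 55.078×7.083 − 5.000×7.083² = 139.3 m.

139.3 m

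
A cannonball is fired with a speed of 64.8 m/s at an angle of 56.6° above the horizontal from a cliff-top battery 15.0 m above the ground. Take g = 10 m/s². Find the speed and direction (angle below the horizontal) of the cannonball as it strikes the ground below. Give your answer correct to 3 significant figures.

v_x = 64.8 cos 56.6° = 35.67 m/s (constant).
|v_y| at impact = √((54.10)² + 2×10×15.0) = 56.81 m/s.
Speed = √(35.67² + 56.81²) = 67.1 m/s; angle = arctan(56.81/35.67) = 57.9° below horizontal.

67.1 m/s at 57.9° below the horizontal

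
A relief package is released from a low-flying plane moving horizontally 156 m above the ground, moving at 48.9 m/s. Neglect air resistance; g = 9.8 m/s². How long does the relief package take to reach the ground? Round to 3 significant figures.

5.64 s

The horizontal speed doesn't affect the fall. With v_y0 = 0, h = ½ g t².
t = √(2 × 156 / 9.8) = √31.84 = 5.64 s.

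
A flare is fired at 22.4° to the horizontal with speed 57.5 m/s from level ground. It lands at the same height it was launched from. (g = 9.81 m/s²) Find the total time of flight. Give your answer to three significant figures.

Vertical component: v_y = 57.5 sin 22.4° = 21.91 m/s.
For a projectile landing at launch height, time of flight is t = 2 v_y / g = 2 × 21.91 / 9.81 = 4.47 s.

4.47 s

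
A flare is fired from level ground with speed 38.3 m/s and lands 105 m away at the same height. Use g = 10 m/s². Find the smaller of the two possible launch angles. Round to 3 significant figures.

Level-ground range: R = v₀² sin(2θ)/g ⇒ sin 2θ = R g / v₀² = 105×10/38.3² = 0.7158.
2θ = arcsin(0.7158) = 45.71° or 180° − 45.71° = 134.29°.
So θ = 22.9° or θ = 67.1°.

22.9°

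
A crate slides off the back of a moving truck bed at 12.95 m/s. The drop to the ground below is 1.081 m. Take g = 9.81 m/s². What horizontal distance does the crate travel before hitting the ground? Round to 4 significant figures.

Initial vertical velocity is zero, so the fall time comes from h = ½ g t²: t = √(2 × 1.081 / 9.81) = 0.46945 s.
Horizontal motion is uniform at 12.95 m/s, so x = 12.95 × 0.46945 = 6.079 m.

6.079 m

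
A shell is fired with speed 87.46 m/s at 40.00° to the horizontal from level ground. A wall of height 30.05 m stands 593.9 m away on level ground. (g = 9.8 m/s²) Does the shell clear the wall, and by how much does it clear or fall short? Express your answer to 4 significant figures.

v_x = 87.46 cos 40.00° = 66.998 m/s; v_y0 = 87.46 sin 40.00° = 56.218 m/s.
Time to reach the wall: t = 593.9 / 66.998 = 8.8644 s.
Height at that point: y = 56.218×8.8644 − 4.900×8.8644² = 113.31 m.
That is 113.31 − 30.05 = 83.26 m above the top of the wall, so the shell clears it.

Yes — it clears the wall by 83.26 m.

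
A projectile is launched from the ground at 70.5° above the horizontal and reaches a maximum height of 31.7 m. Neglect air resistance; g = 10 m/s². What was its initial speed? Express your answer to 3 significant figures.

At maximum height v_y = 0, so (v₀ sin θ)² = 2 g H.
v₀ sin 70.5° = √(2 × 10 × 31.7) = 25.18 m/s.
v₀ = 25.18 / sin 70.5° = 25.18 / 0.9426 = 26.7 m/s.

26.7 m/s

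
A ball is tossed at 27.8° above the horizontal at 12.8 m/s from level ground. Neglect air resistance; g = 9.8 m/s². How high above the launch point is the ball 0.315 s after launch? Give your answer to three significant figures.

1.39 m

v_y0 = 12.8 sin 27.8° = 5.970 m/s.
y(t) = v_y0 t − ½ g t² = 5.970×0.315 − 4.900×0.315² = 1.39 m.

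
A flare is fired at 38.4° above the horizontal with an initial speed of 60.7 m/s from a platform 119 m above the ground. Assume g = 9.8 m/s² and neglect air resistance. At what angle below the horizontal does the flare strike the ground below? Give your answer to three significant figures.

v_x = 60.7 cos 38.4° = 47.57 m/s.
At impact |v_y| = √(v_y0² + 2 g h) = √(37.70² + 2×9.8×119) = 61.27 m/s.
Angle below horizontal = arctan(|v_y| / v_x) = arctan(61.27 / 47.57) = 52.2°.

52.2°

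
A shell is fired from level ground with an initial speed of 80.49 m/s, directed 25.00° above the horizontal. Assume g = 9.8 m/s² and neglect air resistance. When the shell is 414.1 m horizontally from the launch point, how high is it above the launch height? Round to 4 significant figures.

v_x = 80.49 cos 25.00° = 72.949 m/s, v_y0 = 80.49 sin 25.00° = 34.017 m/s.
Time to reach x = 414.1 m: t = x / v_x = 414.1 / 72.949 = 5.6766 s.
y = v_y0 t − ½ g t² = 34.017×5.6766 − 4.900×5.6766² = 35.20 m.

35.20 m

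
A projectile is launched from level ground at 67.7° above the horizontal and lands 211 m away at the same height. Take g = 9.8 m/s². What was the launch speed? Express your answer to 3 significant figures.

On level ground, R = v₀² sin(2θ) / g, so v₀ = √(R g / sin 2θ).
sin(2 × 67.7°) = 0.7022.
v₀ = √(211 × 9.8 / 0.7022) = √2945 = 54.3 m/s.

54.3 m/s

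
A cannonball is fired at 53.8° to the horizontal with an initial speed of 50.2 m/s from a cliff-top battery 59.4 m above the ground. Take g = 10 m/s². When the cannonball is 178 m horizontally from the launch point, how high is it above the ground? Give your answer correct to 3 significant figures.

v_x = 50.2 cos 53.8° = 29.65 m/s, v_y0 = 50.2 sin 53.8° = 40.51 m/s.
Time to reach x = 178 m: t = x / v_x = 178 / 29.65 = 6.003 s.
y = 59.4 + v_y0 t − ½ g t² = 59.4 + 40.51×6.003 − 5.000×6.003² = 122 m.

122 m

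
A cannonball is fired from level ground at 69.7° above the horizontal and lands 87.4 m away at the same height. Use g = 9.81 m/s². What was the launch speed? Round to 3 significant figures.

On level ground, R = v₀² sin(2θ) / g, so v₀ = √(R g / sin 2θ).
sin(2 × 69.7°) = 0.6508.
v₀ = √(87.4 × 9.81 / 0.6508) = √1317 = 36.3 m/s.

36.3 m/s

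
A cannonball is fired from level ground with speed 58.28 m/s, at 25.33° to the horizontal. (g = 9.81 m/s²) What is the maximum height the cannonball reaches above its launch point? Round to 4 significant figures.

Vertical component of launch velocity: v_y = 58.28 sin 25.33° = 24.934 m/s.
At the highest point the vertical velocity is zero, so v_y² = 2 g h_max.
h_max = (24.934)² / (2 × 9.81) = 621.70 / 19.62 = 31.69 m.

31.69 m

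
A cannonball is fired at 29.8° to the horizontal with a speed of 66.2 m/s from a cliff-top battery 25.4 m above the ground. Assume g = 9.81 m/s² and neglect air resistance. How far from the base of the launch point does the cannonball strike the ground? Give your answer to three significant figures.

Components: v_x = 66.2 cos 29.8° = 57.45 m/s, v_y = 66.2 sin 29.8° = 32.90 m/s.
Vertical: 0 = 25.4 + 32.90 t − ½(9.81) t² ⇒ 4.905 t² − 32.90 t − 25.4 = 0.
t = [32.90 + √(1082 + 498.3)] / 9.810 = 7.406 s.
Horizontal: R = v_x · t = 57.45 × 7.406 = 425 m.

425 m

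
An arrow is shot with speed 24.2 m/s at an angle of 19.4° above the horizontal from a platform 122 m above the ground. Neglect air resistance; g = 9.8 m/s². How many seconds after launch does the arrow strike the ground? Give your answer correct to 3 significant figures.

5.88 s

Vertical component: v_y = 24.2 sin 19.4° = 8.038 m/s.
Taking up as positive with launch at y = 122 m, landing at y = 0: 0 = 122 + 8.038 t − ½(9.8) t².
Solving 4.900 t² − 8.038 t − 122 = 0 gives t = [8.038 + √(8.038² + 4·4.900·122)] / 9.800 = 5.88 s.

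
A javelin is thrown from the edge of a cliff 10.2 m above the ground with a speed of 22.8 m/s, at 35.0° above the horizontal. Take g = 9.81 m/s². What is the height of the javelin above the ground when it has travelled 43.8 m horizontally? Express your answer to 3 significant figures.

v_x = 22.8 cos 35.0° = 18.68 m/s, v_y0 = 22.8 sin 35.0° = 13.08 m/s.
Time to reach x = 43.8 m: t = x / v_x = 43.8 / 18.68 = 2.345 s.
y = 10.2 + v_y0 t − ½ g t² = 10.2 + 13.08×2.345 − 4.905×2.345² = 13.9 m.

13.9 m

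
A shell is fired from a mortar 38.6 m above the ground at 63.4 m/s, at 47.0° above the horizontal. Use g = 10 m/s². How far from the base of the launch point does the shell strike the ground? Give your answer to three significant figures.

434 m

Components: v_x = 63.4 cos 47.0° = 43.24 m/s, v_y = 63.4 sin 47.0° = 46.37 m/s.
Vertical: 0 = 38.6 + 46.37 t − ½(10) t² ⇒ 5.000 t² − 46.37 t − 38.6 = 0.
t = [46.37 + √(2150 + 772.0)] / 10.00 = 10.04 s.
Horizontal: R = v_x · t = 43.24 × 10.04 = 434 m.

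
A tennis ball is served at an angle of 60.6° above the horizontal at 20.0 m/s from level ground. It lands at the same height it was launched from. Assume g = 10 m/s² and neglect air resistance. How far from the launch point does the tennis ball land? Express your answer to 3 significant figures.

34.2 m

For level ground, R = v₀² sin(2θ) / g.
sin(2 × 60.6°) = sin 121.2° = 0.8554.
R = (20.0)² × 0.8554 / 10 = 34.2 m.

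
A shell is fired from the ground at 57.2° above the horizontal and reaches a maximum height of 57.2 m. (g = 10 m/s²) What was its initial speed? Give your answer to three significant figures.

At maximum height v_y = 0, so (v₀ sin θ)² = 2 g H.
v₀ sin 57.2° = √(2 × 10 × 57.2) = 33.82 m/s.
v₀ = 33.82 / sin 57.2° = 33.82 / 0.8406 = 40.2 m/s.

40.2 m/s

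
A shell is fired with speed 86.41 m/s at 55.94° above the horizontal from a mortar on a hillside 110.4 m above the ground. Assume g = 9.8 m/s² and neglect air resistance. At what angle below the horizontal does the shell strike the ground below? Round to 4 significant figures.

v_x = 86.41 cos 55.94° = 48.395 m/s.
At impact |v_y| = √(v_y0² + 2 g h) = √(71.586² + 2×9.8×110.4) = 85.372 m/s.
Angle below horizontal = arctan(|v_y| / v_x) = arctan(85.372 / 48.395) = 60.45°.

60.45°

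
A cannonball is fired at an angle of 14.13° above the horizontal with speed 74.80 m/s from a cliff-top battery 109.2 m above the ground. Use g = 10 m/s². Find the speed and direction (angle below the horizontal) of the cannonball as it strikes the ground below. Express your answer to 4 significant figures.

v_x = 74.80 cos 14.13° = 72.537 m/s (constant).
|v_y| at impact = √((18.260)² + 2×10×109.2) = 50.174 m/s.
Speed = √(72.537² + 50.174²) = 88.20 m/s; angle = arctan(50.174/72.537) = 34.67° below horizontal.

88.20 m/s at 34.67° below the horizontal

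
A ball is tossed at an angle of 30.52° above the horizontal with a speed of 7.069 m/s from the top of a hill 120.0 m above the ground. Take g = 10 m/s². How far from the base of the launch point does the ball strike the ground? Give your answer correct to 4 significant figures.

Components: v_x = 7.069 cos 30.52° = 6.0896 m/s, v_y = 7.069 sin 30.52° = 3.5899 m/s.
Vertical: 0 = 120.0 + 3.5899 t − ½(10) t² ⇒ 5.000 t² − 3.5899 t − 120.0 = 0.
t = [3.5899 + √(12.887 + 2400.0)] / 10.00 = 5.2711 s.
Horizontal: R = v_x · t = 6.0896 × 5.2711 = 32.10 m.

32.10 m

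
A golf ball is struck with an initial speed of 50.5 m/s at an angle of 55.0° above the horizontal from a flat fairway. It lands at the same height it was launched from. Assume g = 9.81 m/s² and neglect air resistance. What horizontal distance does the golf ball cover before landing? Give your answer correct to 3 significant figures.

244 m

Components: v_x = 50.5 cos 55.0° = 28.97 m/s, v_y = 50.5 sin 55.0° = 41.37 m/s.
Time of flight (same landing height): t = 2 v_y / g = 2 × 41.37 / 9.81 = 8.434 s.
Range: R = v_x · t = 28.97 × 8.434 = 244 m.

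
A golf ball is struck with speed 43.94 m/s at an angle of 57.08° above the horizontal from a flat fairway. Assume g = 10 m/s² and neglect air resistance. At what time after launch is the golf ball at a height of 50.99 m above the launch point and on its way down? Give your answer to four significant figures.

v_y0 = 43.94 sin 57.08° = 36.885 m/s.
Set y = v_y0 t − ½ g t² = 50.99: 5.000 t² − 36.885 t + 50.99 = 0.
t = [36.885 ± √(1360.5 − 1019.8)] / 10 = (36.885 ± 18.458) / 10, giving t = 1.843 s or t = 5.534 s.
On the way down corresponds to the larger root: t = 5.534 s.

5.534 s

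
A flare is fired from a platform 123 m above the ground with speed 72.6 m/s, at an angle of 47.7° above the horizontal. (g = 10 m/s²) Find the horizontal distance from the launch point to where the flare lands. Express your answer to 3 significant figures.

Components: v_x = 72.6 cos 47.7° = 48.86 m/s, v_y = 72.6 sin 47.7° = 53.70 m/s.
Vertical: 0 = 123 + 53.70 t − ½(10) t² ⇒ 5.000 t² − 53.70 t − 123 = 0.
t = [53.70 + √(2884 + 2460)] / 10.00 = 12.68 s.
Horizontal: R = v_x · t = 48.86 × 12.68 = 620 m.

620 m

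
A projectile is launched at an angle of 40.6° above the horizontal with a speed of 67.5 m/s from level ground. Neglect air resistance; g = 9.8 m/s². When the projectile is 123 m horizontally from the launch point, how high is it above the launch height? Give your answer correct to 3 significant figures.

77.2 m

v_x = 67.5 cos 40.6° = 51.25 m/s, v_y0 = 67.5 sin 40.6° = 43.93 m/s.
Time to reach x = 123 m: t = x / v_x = 123 / 51.25 = 2.400 s.
y = v_y0 t − ½ g t² = 43.93×2.400 − 4.900×2.400² = 77.2 m.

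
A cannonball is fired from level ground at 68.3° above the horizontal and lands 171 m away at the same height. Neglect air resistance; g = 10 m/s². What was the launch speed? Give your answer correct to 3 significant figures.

On level ground, R = v₀² sin(2θ) / g, so v₀ = √(R g / sin 2θ).
sin(2 × 68.3°) = 0.6871.
v₀ = √(171 × 10 / 0.6871) = √2489 = 49.9 m/s.

49.9 m/s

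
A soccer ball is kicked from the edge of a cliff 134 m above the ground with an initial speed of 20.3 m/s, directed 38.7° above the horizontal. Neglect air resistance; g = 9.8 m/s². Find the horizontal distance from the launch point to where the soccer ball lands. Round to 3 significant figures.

106 m

Components: v_x = 20.3 cos 38.7° = 15.84 m/s, v_y = 20.3 sin 38.7° = 12.69 m/s.
Vertical: 0 = 134 + 12.69 t − ½(9.8) t² ⇒ 4.900 t² − 12.69 t − 134 = 0.
t = [12.69 + √(161.0 + 2626)] / 9.800 = 6.682 s.
Horizontal: R = v_x · t = 15.84 × 6.682 = 106 m.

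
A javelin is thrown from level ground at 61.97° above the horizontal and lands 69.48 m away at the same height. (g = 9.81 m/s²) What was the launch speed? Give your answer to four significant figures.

On level ground, R = v₀² sin(2θ) / g, so v₀ = √(R g / sin 2θ).
sin(2 × 61.97°) = 0.8296.
v₀ = √(69.48 × 9.81 / 0.8296) = √821.60 = 28.66 m/s.

28.66 m/s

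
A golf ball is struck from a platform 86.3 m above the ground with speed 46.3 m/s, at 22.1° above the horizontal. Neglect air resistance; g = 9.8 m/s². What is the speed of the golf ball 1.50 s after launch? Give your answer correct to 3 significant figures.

v_x = 46.3 cos 22.1° = 42.90 m/s (constant).
v_y(t) = 46.3 sin 22.1° − g t = 17.42 − 9.8 × 1.50 = 2.720 m/s.
Speed = √(v_x² + v_y²) = √(1840 + 7.398) = 43.0 m/s.

43.0 m/s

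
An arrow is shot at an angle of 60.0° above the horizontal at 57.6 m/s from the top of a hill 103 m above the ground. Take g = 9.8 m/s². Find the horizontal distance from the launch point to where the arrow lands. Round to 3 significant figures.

344 m

Components: v_x = 57.6 cos 60.0° = 28.80 m/s, v_y = 57.6 sin 60.0° = 49.88 m/s.
Vertical: 0 = 103 + 49.88 t − ½(9.8) t² ⇒ 4.900 t² − 49.88 t − 103 = 0.
t = [49.88 + √(2488 + 2019)] / 9.800 = 11.94 s.
Horizontal: R = v_x · t = 28.80 × 11.94 = 344 m.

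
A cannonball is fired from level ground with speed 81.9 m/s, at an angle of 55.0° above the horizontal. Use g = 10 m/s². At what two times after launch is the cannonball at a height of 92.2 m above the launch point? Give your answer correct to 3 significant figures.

v_y0 = 81.9 sin 55.0° = 67.09 m/s.
Set y = v_y0 t − ½ g t² = 92.2: 5.000 t² − 67.09 t + 92.2 = 0.
t = [67.09 ± √(4501 − 1844)] / 10 = (67.09 ± 51.55) / 10, giving t = 1.55 s or t = 11.9 s.
So the cannonball is at 92.2 m at t = 1.55 s (rising) and t = 11.9 s (falling).

1.55 s and 11.9 s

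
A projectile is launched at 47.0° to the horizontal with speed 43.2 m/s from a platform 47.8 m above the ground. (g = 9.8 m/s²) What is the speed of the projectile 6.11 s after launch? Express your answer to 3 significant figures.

v_x = 43.2 cos 47.0° = 29.46 m/s (constant).
v_y(t) = 43.2 sin 47.0° − g t = 31.59 − 9.8 × 6.11 = -28.29 m/s.
Speed = √(v_x² + v_y²) = √(867.9 + 800.3) = 40.8 m/s.

40.8 m/s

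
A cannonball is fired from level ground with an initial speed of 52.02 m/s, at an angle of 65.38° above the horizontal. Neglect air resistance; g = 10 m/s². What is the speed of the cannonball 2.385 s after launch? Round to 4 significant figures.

31.92 m/s

v_x = 52.02 cos 65.38° = 21.671 m/s (constant).
v_y(t) = 52.02 sin 65.38° − g t = 47.291 − 10 × 2.385 = 23.441 m/s.
Speed = √(v_x² + v_y²) = √(469.63 + 549.48) = 31.92 m/s.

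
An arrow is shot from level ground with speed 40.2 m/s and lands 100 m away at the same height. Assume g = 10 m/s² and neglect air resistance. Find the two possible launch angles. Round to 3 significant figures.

Level-ground range: R = v₀² sin(2θ)/g ⇒ sin 2θ = R g / v₀² = 100×10/40.2² = 0.6188.
2θ = arcsin(0.6188) = 38.23° or 180° − 38.23° = 141.77°.
So θ = 19.1° or θ = 70.9°.

19.1° and 70.9°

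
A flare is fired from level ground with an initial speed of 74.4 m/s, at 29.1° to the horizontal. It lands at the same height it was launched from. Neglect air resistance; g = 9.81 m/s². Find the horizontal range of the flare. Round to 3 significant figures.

For level ground, R = v₀² sin(2θ) / g.
sin(2 × 29.1°) = sin 58.20° = 0.8499.
R = (74.4)² × 0.8499 / 9.81 = 480 m.

480 m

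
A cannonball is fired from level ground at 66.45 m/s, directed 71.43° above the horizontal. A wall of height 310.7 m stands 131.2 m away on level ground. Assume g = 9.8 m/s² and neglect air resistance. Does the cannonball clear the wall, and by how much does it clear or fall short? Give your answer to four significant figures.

v_x = 66.45 cos 71.43° = 21.162 m/s; v_y0 = 66.45 sin 71.43° = 62.990 m/s.
Time to reach the wall: t = 131.2 / 21.162 = 6.1998 s.
Height at that point: y = 62.990×6.1998 − 4.900×6.1998² = 202.18 m.
That is 310.7 − 202.18 = 108.5 m below the top of the wall, so the cannonball does not clear it.

No — it falls 108.5 m short of clearing the wall.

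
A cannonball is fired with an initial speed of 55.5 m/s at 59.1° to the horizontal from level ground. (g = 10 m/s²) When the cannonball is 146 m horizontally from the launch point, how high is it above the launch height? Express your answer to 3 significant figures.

113 m

v_x = 55.5 cos 59.1° = 28.50 m/s, v_y0 = 55.5 sin 59.1° = 47.62 m/s.
Time to reach x = 146 m: t = x / v_x = 146 / 28.50 = 5.123 s.
y = v_y0 t − ½ g t² = 47.62×5.123 − 5.000×5.123² = 113 m.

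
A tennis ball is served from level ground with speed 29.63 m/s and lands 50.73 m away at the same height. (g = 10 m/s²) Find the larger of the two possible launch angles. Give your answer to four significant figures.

Level-ground range: R = v₀² sin(2θ)/g ⇒ sin 2θ = R g / v₀² = 50.73×10/29.63² = 0.5778.
2θ = arcsin(0.5778) = 35.296° or 180° − 35.296° = 144.704°.
So θ = 17.65° or θ = 72.35°.

72.35°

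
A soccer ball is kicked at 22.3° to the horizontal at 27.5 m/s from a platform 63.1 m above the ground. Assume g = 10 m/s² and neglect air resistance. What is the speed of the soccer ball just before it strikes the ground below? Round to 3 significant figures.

v_x = 27.5 cos 22.3° = 25.44 m/s is unchanged throughout.
For the vertical component, v_y² = v_y0² + 2 g h = (10.44)² + 2×10×63.1 = 1371, so |v_y| = 37.03 m/s.
Impact speed = √(v_x² + v_y²) = √(647.2 + 1371) = 44.9 m/s.

44.9 m/s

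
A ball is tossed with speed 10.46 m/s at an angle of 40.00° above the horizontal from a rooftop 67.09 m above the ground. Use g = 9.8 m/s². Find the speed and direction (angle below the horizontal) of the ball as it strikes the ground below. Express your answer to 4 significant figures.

v_x = 10.46 cos 40.00° = 8.0128 m/s (constant).
|v_y| at impact = √((6.7236)² + 2×9.8×67.09) = 36.880 m/s.
Speed = √(8.0128² + 36.880²) = 37.74 m/s; angle = arctan(36.880/8.0128) = 77.74° below horizontal.

37.74 m/s at 77.74° below the horizontal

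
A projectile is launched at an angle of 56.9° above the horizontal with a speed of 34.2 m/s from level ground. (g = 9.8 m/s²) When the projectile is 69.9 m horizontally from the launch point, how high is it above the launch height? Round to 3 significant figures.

v_x = 34.2 cos 56.9° = 18.68 m/s, v_y0 = 34.2 sin 56.9° = 28.65 m/s.
Time to reach x = 69.9 m: t = x / v_x = 69.9 / 18.68 = 3.742 s.
y = v_y0 t − ½ g t² = 28.65×3.742 − 4.900×3.742² = 38.6 m.

38.6 m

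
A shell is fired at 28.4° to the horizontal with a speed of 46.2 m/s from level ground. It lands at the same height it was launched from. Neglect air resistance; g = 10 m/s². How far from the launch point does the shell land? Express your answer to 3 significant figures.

179 m

Components: v_x = 46.2 cos 28.4° = 40.64 m/s, v_y = 46.2 sin 28.4° = 21.97 m/s.
Time of flight (same landing height): t = 2 v_y / g = 2 × 21.97 / 10 = 4.394 s.
Range: R = v_x · t = 40.64 × 4.394 = 179 m.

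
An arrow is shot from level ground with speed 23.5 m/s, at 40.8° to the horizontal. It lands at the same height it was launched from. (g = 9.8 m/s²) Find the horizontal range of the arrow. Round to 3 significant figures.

For level ground, R = v₀² sin(2θ) / g.
sin(2 × 40.8°) = sin 81.60° = 0.9893.
R = (23.5)² × 0.9893 / 9.8 = 55.7 m.

55.7 m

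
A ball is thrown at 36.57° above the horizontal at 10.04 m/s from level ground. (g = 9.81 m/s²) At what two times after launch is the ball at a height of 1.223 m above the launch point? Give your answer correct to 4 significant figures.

v_y0 = 10.04 sin 36.57° = 5.9819 m/s.
Set y = v_y0 t − ½ g t² = 1.223: 4.905 t² − 5.9819 t + 1.223 = 0.
t = [5.9819 ± √(35.783 − 23.995)] / 9.81 = (5.9819 ± 3.4334) / 9.81, giving t = 0.2598 s or t = 0.9598 s.
So the ball is at 1.223 m at t = 0.2598 s (rising) and t = 0.9598 s (falling).

0.2598 s and 0.9598 s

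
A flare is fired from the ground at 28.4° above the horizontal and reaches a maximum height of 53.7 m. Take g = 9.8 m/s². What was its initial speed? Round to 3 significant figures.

At maximum height v_y = 0, so (v₀ sin θ)² = 2 g H.
v₀ sin 28.4° = √(2 × 9.8 × 53.7) = 32.44 m/s.
v₀ = 32.44 / sin 28.4° = 32.44 / 0.4756 = 68.2 m/s.

68.2 m/s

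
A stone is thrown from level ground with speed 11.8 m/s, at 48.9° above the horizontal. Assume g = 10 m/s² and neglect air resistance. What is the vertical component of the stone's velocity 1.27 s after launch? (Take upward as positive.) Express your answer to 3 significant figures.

Initial vertical component: v_y0 = 11.8 sin 48.9° = 8.892 m/s.
v_y(t) = v_y0 − g t = 8.892 − 10 × 1.27 = -3.81 m/s.

-3.81 m/s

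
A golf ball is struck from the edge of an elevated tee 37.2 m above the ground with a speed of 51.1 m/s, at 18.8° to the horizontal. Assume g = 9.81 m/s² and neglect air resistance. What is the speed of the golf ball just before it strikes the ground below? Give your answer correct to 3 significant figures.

v_x = 51.1 cos 18.8° = 48.37 m/s is unchanged throughout.
For the vertical component, v_y² = v_y0² + 2 g h = (16.47)² + 2×9.81×37.2 = 1001, so |v_y| = 31.64 m/s.
Impact speed = √(v_x² + v_y²) = √(2340 + 1001) = 57.8 m/s.

57.8 m/s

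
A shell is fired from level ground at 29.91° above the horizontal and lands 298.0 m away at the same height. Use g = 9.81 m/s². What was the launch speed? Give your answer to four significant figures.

58.15 m/s

On level ground, R = v₀² sin(2θ) / g, so v₀ = √(R g / sin 2θ).
sin(2 × 29.91°) = 0.8645.
v₀ = √(298.0 × 9.81 / 0.8645) = √3381.6 = 58.15 m/s.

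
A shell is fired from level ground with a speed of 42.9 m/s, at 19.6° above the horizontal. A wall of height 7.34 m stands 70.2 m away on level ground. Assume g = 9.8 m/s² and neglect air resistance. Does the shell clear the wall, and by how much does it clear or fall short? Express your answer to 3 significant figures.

Yes — it clears the wall by 2.87 m.

v_x = 42.9 cos 19.6° = 40.41 m/s; v_y0 = 42.9 sin 19.6° = 14.39 m/s.
Time to reach the wall: t = 70.2 / 40.41 = 1.737 s.
Height at that point: y = 14.39×1.737 − 4.900×1.737² = 10.21 m.
That is 10.21 − 7.34 = 2.87 m above the top of the wall, so the shell clears it.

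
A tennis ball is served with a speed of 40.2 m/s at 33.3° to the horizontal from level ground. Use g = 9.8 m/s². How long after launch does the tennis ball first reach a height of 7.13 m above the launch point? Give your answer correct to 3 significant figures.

v_y0 = 40.2 sin 33.3° = 22.07 m/s.
Set y = v_y0 t − ½ g t² = 7.13: 4.900 t² − 22.07 t + 7.13 = 0.
t = [22.07 ± √(487.1 − 139.7)] / 9.8 = (22.07 ± 18.64) / 9.8, giving t = 0.350 s or t = 4.15 s.
The tennis ball is on the way up at the first time, so t = 0.350 s.

0.350 s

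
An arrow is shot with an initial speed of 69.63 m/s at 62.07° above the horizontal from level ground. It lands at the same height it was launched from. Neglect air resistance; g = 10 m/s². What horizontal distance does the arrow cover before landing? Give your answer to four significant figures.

Components: v_x = 69.63 cos 62.07° = 32.614 m/s, v_y = 69.63 sin 62.07° = 61.520 m/s.
Time of flight (same landing height): t = 2 v_y / g = 2 × 61.520 / 10 = 12.304 s.
Range: R = v_x · t = 32.614 × 12.304 = 401.3 m.

401.3 m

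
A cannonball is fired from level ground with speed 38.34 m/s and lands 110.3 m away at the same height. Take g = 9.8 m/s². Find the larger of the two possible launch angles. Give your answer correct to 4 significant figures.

66.33°

Level-ground range: R = v₀² sin(2θ)/g ⇒ sin 2θ = R g / v₀² = 110.3×9.8/38.34² = 0.7354.
2θ = arcsin(0.7354) = 47.341° or 180° − 47.341° = 132.659°.
So θ = 23.67° or θ = 66.33°.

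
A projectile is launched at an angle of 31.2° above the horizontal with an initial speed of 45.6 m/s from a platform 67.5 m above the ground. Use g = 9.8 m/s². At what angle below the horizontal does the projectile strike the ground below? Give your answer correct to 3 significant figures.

48.0°

v_x = 45.6 cos 31.2° = 39.00 m/s.
At impact |v_y| = √(v_y0² + 2 g h) = √(23.62² + 2×9.8×67.5) = 43.37 m/s.
Angle below horizontal = arctan(|v_y| / v_x) = arctan(43.37 / 39.00) = 48.0°.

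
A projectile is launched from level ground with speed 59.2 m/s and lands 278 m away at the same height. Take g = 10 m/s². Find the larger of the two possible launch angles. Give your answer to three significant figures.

63.8°

Level-ground range: R = v₀² sin(2θ)/g ⇒ sin 2θ = R g / v₀² = 278×10/59.2² = 0.7932.
2θ = arcsin(0.7932) = 52.49° or 180° − 52.49° = 127.51°.
So θ = 26.2° or θ = 63.8°.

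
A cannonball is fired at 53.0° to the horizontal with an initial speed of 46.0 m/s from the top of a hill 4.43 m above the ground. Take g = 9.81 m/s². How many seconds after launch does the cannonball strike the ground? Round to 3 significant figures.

Vertical component: v_y = 46.0 sin 53.0° = 36.74 m/s.
Taking up as positive with launch at y = 4.43 m, landing at y = 0: 0 = 4.43 + 36.74 t − ½(9.81) t².
Solving 4.905 t² − 36.74 t − 4.43 = 0 gives t = [36.74 + √(36.74² + 4·4.905·4.43)] / 9.810 = 7.61 s.

7.61 s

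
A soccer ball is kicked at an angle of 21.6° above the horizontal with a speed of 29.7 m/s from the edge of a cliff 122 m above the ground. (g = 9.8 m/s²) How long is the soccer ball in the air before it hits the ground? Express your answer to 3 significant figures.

Vertical component: v_y = 29.7 sin 21.6° = 10.93 m/s.
Taking up as positive with launch at y = 122 m, landing at y = 0: 0 = 122 + 10.93 t − ½(9.8) t².
Solving 4.900 t² − 10.93 t − 122 = 0 gives t = [10.93 + √(10.93² + 4·4.900·122)] / 9.800 = 6.23 s.

6.23 s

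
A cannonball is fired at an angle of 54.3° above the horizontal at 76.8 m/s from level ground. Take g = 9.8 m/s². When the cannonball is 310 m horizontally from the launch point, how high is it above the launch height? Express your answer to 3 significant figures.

v_x = 76.8 cos 54.3° = 44.82 m/s, v_y0 = 76.8 sin 54.3° = 62.37 m/s.
Time to reach x = 310 m: t = x / v_x = 310 / 44.82 = 6.917 s.
y = v_y0 t − ½ g t² = 62.37×6.917 − 4.900×6.917² = 197 m.

197 m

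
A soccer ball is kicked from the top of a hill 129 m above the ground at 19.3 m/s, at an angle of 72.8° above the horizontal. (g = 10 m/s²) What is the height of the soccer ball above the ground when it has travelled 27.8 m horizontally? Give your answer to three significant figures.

100 m

v_x = 19.3 cos 72.8° = 5.707 m/s, v_y0 = 19.3 sin 72.8° = 18.44 m/s.
Time to reach x = 27.8 m: t = x / v_x = 27.8 / 5.707 = 4.871 s.
y = 129 + v_y0 t − ½ g t² = 129 + 18.44×4.871 − 5.000×4.871² = 100 m.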